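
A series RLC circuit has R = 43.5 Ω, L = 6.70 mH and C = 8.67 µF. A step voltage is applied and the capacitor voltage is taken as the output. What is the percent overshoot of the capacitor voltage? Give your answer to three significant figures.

%OS ≈ 1.93%

For a series RLC circuit (capacitor voltage as output), ω_n = 1/√(LC) = 1/√(6.70 mH · 8.67 µF) = 4150 rad/s.
ζ = (R/2)·√(C/L) = (43.5/2)·√(8.67 µF/6.70 mH) = 0.782.
Overshoot: exp(−π·0.782/√(1−0.782²)) = 0.0193, i.e. 1.93%.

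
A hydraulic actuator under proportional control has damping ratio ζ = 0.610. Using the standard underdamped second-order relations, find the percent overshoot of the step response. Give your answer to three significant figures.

For an underdamped second-order system, %OS = 100·exp(−πζ/√(1−ζ²)).
πζ/√(1−ζ²) = π·0.610/√(1−0.372) = 2.418, so %OS = 100·e^(−2.418) = 8.91%.

%OS ≈ 8.91%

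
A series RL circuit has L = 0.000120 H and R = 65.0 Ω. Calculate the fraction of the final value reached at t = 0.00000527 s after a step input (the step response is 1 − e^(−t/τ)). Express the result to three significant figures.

y/y_∞ ≈ 0.942

τ = L/R = 0.000120/65.0 = 0.00000185 s.
y(t)/y_∞ = 1 − e^(−t/τ) = 1 − e^(−0.00000527/0.00000185) = 1 − e^(−2.85) = 0.942.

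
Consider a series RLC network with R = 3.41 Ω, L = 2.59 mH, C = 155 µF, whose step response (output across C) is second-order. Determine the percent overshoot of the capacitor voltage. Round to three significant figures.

%OS ≈ 23.7%

For a series RLC circuit (capacitor voltage as output), ω_n = 1/√(LC) = 1/√(2.59 mH · 155 µF) = 1580 rad/s.
ζ = (R/2)·√(C/L) = (3.41/2)·√(155 µF/2.59 mH) = 0.417.
%OS = 100 e^{−πζ/√(1−ζ²)} with ζ = 0.417 gives 23.7%.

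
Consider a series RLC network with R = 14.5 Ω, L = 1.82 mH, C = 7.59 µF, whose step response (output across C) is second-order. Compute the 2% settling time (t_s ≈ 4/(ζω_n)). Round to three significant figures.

For a series RLC circuit (capacitor voltage as output), ω_n = 1/√(LC) = 1/√(1.82 mH · 7.59 µF) = 8510 rad/s.
ζ = (R/2)·√(C/L) = (14.5/2)·√(7.59 µF/1.82 mH) = 0.468.
t_s ≈ 4/(ζω_n) = 0.00100 s.

t_s ≈ 0.00100 s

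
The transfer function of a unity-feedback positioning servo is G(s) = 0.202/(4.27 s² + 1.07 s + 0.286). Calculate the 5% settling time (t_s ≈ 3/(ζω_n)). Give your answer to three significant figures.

t_s ≈ 23.9 s

Dividing through by 4.27: denominator becomes s² + 0.2506 s + 0.06698.
So ω_n = √0.06698 = 0.259 rad/s and ζ = 0.2506/(2·0.259) = 0.484.
t_s ≈ 3/(ζω_n) = 23.9 s.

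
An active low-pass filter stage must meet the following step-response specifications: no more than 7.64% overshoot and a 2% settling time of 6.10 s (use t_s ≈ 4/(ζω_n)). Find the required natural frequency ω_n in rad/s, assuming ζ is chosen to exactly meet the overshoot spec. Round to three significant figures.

ω_n ≈ 1.04 rad/s

From %OS = 100·exp(−πζ/√(1−ζ²)), invert to get ζ = −ln(OS)/√(π² + ln²(OS)) with OS = 0.0764.
−ln 0.0764 = 2.572, so ζ = 2.572/√(π² + 6.614) = 0.633.
From t_s ≈ 4/(ζω_n): ω_n = 4/(ζ·t_s) = 4/(0.633·6.10) = 1.04 rad/s.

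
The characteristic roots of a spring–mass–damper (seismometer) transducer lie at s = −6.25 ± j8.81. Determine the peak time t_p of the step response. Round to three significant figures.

t_p = π/ω_d with ω_d = 8.81 (the imaginary part), so t_p = 0.357 s.

t_p ≈ 0.357 s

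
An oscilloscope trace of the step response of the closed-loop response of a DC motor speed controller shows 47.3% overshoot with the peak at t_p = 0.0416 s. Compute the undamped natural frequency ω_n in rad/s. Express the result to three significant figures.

The overshoot fixes ζ = −ln(OS)/√(π²+ln²(OS)) = 0.232.
t_p = π/ω_d ⇒ ω_d = 75.5 rad/s; then ω_n = ω_d/√(1−ζ²) = 77.6 rad/s.

ω_n ≈ 77.6 rad/s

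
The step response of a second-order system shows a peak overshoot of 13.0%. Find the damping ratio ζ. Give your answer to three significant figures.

ζ ≈ 0.545

Inverting the overshoot relation: ζ = |ln 0.130|/√(π² + ln²0.130) = 0.545.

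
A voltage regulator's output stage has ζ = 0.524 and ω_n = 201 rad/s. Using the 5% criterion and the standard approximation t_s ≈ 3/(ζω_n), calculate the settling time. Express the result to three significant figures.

t_s ≈ 3/(ζω_n) = 3/(0.524 × 201) = 0.0285 s.

t_s ≈ 0.0285 s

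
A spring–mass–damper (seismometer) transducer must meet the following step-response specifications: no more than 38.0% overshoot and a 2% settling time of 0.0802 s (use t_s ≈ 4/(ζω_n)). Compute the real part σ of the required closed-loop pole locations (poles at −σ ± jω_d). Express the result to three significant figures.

The settling-time spec alone fixes σ = ζω_n = 4/t_s = 4/0.0802 = 49.9.
(Overshoot then fixes ζ = 0.294 and hence ω_d = σ·√(1−ζ²)/ζ = 162 rad/s.)

σ ≈ 49.9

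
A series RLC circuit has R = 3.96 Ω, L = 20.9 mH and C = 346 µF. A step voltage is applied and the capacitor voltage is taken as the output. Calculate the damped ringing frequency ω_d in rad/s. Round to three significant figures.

For a series RLC circuit (capacitor voltage as output), ω_n = 1/√(LC) = 1/√(20.9 mH · 346 µF) = 372 rad/s.
ζ = (R/2)·√(C/L) = (3.96/2)·√(346 µF/20.9 mH) = 0.255.
ω_d = 372·√(1 − 0.255²) = 360 rad/s.

ω_d ≈ 360 rad/s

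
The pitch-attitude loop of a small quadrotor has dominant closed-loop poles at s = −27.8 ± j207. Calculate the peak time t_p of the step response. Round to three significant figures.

t_p ≈ 0.0152 s

t_p = π/ω_d with ω_d = 207 (the imaginary part), so t_p = 0.0152 s.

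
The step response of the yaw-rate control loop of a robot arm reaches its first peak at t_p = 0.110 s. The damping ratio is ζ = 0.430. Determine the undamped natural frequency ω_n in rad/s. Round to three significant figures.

Peak time t_p = π/ω_d, so ω_d = π/t_p = π/0.110 = 28.6 rad/s.
ω_n = ω_d/√(1−ζ²) = 28.6/√0.815 = 31.6 rad/s.

ω_n ≈ 31.6 rad/s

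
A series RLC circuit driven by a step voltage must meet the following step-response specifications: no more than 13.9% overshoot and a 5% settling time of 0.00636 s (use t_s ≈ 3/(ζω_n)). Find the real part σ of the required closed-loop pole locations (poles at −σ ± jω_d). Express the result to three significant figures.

σ ≈ 472

The settling-time spec alone fixes σ = ζω_n = 3/t_s = 3/0.00636 = 472.
(Overshoot then fixes ζ = 0.532 and hence ω_d = σ·√(1−ζ²)/ζ = 751 rad/s.)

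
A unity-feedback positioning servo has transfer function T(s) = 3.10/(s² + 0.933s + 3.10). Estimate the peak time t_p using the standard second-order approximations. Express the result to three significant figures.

t_p ≈ 1.85 s

Comparing the denominator to s² + 2ζω_n s + ω_n²: ω_n = √3.10 = 1.76 rad/s, and 2ζω_n = 0.933 so ζ = 0.933/(2·1.76) = 0.265.
The damped frequency ω_d = ω_n√(1−ζ²) = 1.70 rad/s. Then t_p = π/ω_d = 1.85 s.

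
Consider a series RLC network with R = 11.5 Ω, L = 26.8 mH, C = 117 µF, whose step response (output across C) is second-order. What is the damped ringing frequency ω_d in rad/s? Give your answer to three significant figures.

ω_d ≈ 522 rad/s

For a series RLC circuit (capacitor voltage as output), ω_n = 1/√(LC) = 1/√(26.8 mH · 117 µF) = 565 rad/s.
ζ = (R/2)·√(C/L) = (11.5/2)·√(117 µF/26.8 mH) = 0.380.
The damped frequency ω_d = ω_n√(1−ζ²) = 522 rad/s.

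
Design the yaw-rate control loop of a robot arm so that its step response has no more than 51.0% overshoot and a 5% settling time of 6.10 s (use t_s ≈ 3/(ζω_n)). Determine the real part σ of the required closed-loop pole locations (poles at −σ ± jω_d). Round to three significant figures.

The settling-time spec alone fixes σ = ζω_n = 3/t_s = 3/6.10 = 0.492.
(Overshoot then fixes ζ = 0.210 and hence ω_d = σ·√(1−ζ²)/ζ = 2.29 rad/s.)

σ ≈ 0.492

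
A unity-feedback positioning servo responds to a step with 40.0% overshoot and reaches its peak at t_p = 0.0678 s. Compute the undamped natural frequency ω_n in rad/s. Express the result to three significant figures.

The overshoot fixes ζ = −ln(OS)/√(π²+ln²(OS)) = 0.280.
From t_p = π/ω_d, ω_d = π/0.0678 = 46.3 rad/s, so ω_n = ω_d/√(1−ζ²) = 48.3 rad/s.

ω_n ≈ 48.3 rad/s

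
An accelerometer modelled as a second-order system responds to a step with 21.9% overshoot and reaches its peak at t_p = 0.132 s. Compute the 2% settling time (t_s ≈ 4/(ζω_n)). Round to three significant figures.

t_s ≈ 0.348 s

From the overshoot, ζ = −ln(OS)/√(π²+ln²(OS)) = 0.435.
From t_p = π/ω_d, ω_d = π/0.132 = 23.8 rad/s, so ω_n = ω_d/√(1−ζ²) = 26.4 rad/s.
t_s ≈ 4/(ζω_n) = 4/(0.435·26.4) = 0.348 s.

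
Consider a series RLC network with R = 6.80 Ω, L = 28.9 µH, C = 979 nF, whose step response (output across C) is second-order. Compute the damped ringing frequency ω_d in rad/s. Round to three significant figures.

For a series RLC circuit (capacitor voltage as output), ω_n = 1/√(LC) = 1/√(28.9 µH · 979 nF) = 188000 rad/s.
ζ = (R/2)·√(C/L) = (6.80/2)·√(979 nF/28.9 µH) = 0.626.
ω_d = 188000·√(1 − 0.626²) = 147000 rad/s.

ω_d ≈ 147000 rad/s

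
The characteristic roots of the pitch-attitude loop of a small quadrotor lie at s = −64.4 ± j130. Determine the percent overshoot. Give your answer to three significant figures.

%OS ≈ 21.1%

With σ = 64.4, ω_d = 130: ω_n = √(σ²+ω_d²) = 145 rad/s, ζ = σ/ω_n = 0.444.
Overshoot: exp(−π·0.444/√(1−0.444²)) = 0.211, i.e. 21.1%.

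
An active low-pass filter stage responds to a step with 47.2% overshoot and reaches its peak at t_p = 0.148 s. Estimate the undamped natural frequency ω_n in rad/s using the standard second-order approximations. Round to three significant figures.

ω_n ≈ 21.8 rad/s

ζ from %OS: ζ = |ln 0.472|/√(π²+ln²0.472) = 0.232.
From t_p = π/ω_d, ω_d = π/0.148 = 21.2 rad/s, so ω_n = ω_d/√(1−ζ²) = 21.8 rad/s.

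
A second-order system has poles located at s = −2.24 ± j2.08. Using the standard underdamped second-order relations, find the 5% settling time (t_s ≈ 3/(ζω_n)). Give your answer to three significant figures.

t_s ≈ 1.34 s

For poles at −σ ± jω_d, ζω_n = σ = 2.24, so t_s ≈ 3/σ = 1.34 s.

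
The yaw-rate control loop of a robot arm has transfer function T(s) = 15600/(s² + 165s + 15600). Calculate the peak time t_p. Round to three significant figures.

t_p ≈ 0.0335 s

Matching coefficients with s² + 2ζω_n s + ω_n² gives ω_n² = 15600 ⇒ ω_n = 125 rad/s, and ζ = 165/(2ω_n) = 0.661.
The damped frequency ω_d = ω_n√(1−ζ²) = 93.8 rad/s. Then t_p = π/ω_d = 0.0335 s.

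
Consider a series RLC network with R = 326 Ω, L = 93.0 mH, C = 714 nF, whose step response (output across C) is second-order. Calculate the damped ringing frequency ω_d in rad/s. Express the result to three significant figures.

ω_d ≈ 3460 rad/s

For a series RLC circuit (capacitor voltage as output), ω_n = 1/√(LC) = 1/√(93.0 mH · 714 nF) = 3880 rad/s.
ζ = (R/2)·√(C/L) = (326/2)·√(714 nF/93.0 mH) = 0.452.
ω_d = ω_n√(1−ζ²) = 3460 rad/s.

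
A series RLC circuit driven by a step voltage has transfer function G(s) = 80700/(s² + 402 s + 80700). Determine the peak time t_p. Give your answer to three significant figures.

t_p ≈ 0.0156 s

Comparing the denominator to s² + 2ζω_n s + ω_n²: ω_n = √80700 = 284 rad/s, and 2ζω_n = 402 so ζ = 402/(2·284) = 0.708.
ω_d = ω_n√(1−ζ²) = 201 rad/s. Then t_p = π/ω_d = 0.0156 s.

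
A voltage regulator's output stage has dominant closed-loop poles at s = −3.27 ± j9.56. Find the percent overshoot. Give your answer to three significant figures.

%OS ≈ 34.1%

The poles are at −σ ± jω_d with σ = 3.27 and ω_d = 9.56, so ω_n = √(σ²+ω_d²) = 10.1 rad/s and ζ = σ/ω_n = 0.324.
Overshoot: exp(−π·0.324/√(1−0.324²)) = 0.341, i.e. 34.1%.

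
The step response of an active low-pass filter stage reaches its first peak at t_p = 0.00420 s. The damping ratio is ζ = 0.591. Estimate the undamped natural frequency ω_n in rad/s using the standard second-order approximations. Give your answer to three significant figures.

ω_n ≈ 927 rad/s

Peak time t_p = π/ω_d, so ω_d = π/t_p = π/0.00420 = 748 rad/s.
ω_n = ω_d/√(1−ζ²) = 748/√0.651 = 927 rad/s.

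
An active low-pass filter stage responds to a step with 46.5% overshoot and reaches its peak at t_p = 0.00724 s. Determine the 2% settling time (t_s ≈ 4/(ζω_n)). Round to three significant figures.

From the overshoot, ζ = −ln(OS)/√(π²+ln²(OS)) = 0.237.
From t_p = π/ω_d, ω_d = π/0.00724 = 434 rad/s, so ω_n = ω_d/√(1−ζ²) = 447 rad/s.
t_s ≈ 4/(ζω_n) = 4/(0.237·447) = 0.0378 s.

t_s ≈ 0.0378 s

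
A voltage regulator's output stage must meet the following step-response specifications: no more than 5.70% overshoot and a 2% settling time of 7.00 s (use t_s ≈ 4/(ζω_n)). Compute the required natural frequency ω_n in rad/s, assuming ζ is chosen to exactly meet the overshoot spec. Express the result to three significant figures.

ω_n ≈ 0.848 rad/s

ζ = −ln(OS)/√(π² + (ln OS)²). With OS = 0.0570, ln OS = −2.865 and ζ = 2.865/4.252 = 0.674.
Then ω_n = 4/(ζ t_s) = 4/(0.674 × 7.00) = 0.848 rad/s.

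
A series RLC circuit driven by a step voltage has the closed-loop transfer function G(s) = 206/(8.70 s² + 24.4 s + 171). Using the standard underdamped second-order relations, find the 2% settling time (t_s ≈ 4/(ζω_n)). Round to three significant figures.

t_s ≈ 2.85 s

Dividing through by 8.70: denominator becomes s² + 2.805 s + 19.66.
So ω_n = √19.66 = 4.43 rad/s and ζ = 2.805/(2·4.43) = 0.316.
t_s ≈ 4/(ζω_n) = 2.85 s.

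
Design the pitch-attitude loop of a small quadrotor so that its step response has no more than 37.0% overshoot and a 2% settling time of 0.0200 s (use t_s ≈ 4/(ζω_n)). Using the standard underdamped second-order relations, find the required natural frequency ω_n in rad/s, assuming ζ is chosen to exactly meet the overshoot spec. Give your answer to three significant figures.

ω_n ≈ 663 rad/s

ζ = −ln(OS)/√(π² + (ln OS)²). With OS = 0.370, ln OS = −0.9943 and ζ = 0.9943/3.295 = 0.302.
Then ω_n = 4/(ζ t_s) = 4/(0.302 × 0.0200) = 663 rad/s.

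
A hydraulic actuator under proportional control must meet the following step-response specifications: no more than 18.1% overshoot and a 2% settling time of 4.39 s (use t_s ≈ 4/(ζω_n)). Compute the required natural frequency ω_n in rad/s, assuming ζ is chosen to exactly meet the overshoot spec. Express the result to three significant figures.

Inverting the overshoot relation: ζ = |ln 0.181|/√(π² + ln²0.181) = 0.478.
From t_s ≈ 4/(ζω_n): ω_n = 4/(ζ·t_s) = 4/(0.478·4.39) = 1.91 rad/s.

ω_n ≈ 1.91 rad/s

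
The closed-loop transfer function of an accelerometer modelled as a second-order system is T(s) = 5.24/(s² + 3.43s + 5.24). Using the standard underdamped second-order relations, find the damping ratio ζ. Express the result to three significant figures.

ζ ≈ 0.749

Comparing the denominator to s² + 2ζω_n s + ω_n²: ω_n = √5.24 = 2.29 rad/s, and 2ζω_n = 3.43 so ζ = 3.43/(2·2.29) = 0.749.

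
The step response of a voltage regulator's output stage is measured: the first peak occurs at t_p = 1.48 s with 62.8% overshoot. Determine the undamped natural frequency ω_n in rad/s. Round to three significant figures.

From the overshoot, ζ = −ln(OS)/√(π²+ln²(OS)) = 0.146.
From t_p = π/ω_d, ω_d = π/1.48 = 2.12 rad/s, so ω_n = ω_d/√(1−ζ²) = 2.15 rad/s.

ω_n ≈ 2.15 rad/s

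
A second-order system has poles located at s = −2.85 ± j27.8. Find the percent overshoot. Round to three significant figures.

|pole| = ω_n = √(2.85² + 27.8²) = 27.9 rad/s; ζ = cos θ = σ/ω_n = 0.102.
%OS = 100·exp(−πζ/√(1−ζ²)) = 72.5%.

%OS ≈ 72.5%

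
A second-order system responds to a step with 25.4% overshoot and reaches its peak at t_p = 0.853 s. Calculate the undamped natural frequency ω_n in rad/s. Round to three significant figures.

ω_n ≈ 4.02 rad/s

From the overshoot, ζ = −ln(OS)/√(π²+ln²(OS)) = 0.400.
From t_p = π/ω_d, ω_d = π/0.853 = 3.68 rad/s, so ω_n = ω_d/√(1−ζ²) = 4.02 rad/s.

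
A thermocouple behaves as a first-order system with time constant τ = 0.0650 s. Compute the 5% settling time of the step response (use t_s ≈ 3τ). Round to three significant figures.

t_s ≈ 0.195 s

t_s ≈ 3τ = 0.195 s.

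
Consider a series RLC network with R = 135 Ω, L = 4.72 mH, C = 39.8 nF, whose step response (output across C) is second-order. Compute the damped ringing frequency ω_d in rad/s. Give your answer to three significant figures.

ω_d ≈ 71500 rad/s

For a series RLC circuit (capacitor voltage as output), ω_n = 1/√(LC) = 1/√(4.72 mH · 39.8 nF) = 73000 rad/s.
ζ = (R/2)·√(C/L) = (135/2)·√(39.8 nF/4.72 mH) = 0.196.
The damped frequency ω_d = ω_n√(1−ζ²) = 71500 rad/s.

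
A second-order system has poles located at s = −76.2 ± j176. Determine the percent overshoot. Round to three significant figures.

The poles are at −σ ± jω_d with σ = 76.2 and ω_d = 176, so ω_n = √(σ²+ω_d²) = 192 rad/s and ζ = σ/ω_n = 0.397.
%OS = 100·exp(−πζ/√(1−ζ²)) = 25.7%.

%OS ≈ 25.7%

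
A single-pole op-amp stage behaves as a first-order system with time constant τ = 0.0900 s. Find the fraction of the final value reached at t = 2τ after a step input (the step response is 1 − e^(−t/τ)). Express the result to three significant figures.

y/y_∞ ≈ 0.865

y(t)/y_∞ = 1 − e^(−t/τ) = 1 − e^(−2) = 1 − e^(−2.00) = 0.865.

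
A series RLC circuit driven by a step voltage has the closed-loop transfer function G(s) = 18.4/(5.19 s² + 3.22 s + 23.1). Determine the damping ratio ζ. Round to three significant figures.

ζ ≈ 0.147

Dividing through by 5.19: denominator becomes s² + 0.6204 s + 4.451.
So ω_n = √4.451 = 2.11 rad/s and ζ = 0.6204/(2·2.11) = 0.147.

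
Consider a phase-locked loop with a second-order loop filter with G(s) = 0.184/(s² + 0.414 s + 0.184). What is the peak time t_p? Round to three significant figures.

Comparing the denominator to s² + 2ζω_n s + ω_n²: ω_n = √0.184 = 0.429 rad/s, and 2ζω_n = 0.414 so ζ = 0.414/(2·0.429) = 0.483.
ω_d = 0.429·√(1 − 0.483²) = 0.376 rad/s. Then t_p = π/ω_d = 8.36 s.

t_p ≈ 8.36 s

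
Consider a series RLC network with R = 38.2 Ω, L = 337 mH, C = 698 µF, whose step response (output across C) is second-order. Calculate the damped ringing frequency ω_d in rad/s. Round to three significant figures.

ω_d ≈ 32.2 rad/s

For a series RLC circuit (capacitor voltage as output), ω_n = 1/√(LC) = 1/√(337 mH · 698 µF) = 65.2 rad/s.
ζ = (R/2)·√(C/L) = (38.2/2)·√(698 µF/337 mH) = 0.869.
The damped frequency ω_d = ω_n√(1−ζ²) = 32.2 rad/s.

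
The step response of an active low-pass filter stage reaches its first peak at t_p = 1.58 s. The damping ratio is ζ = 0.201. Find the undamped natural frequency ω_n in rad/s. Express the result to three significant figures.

ω_n ≈ 2.03 rad/s

Peak time t_p = π/ω_d, so ω_d = π/t_p = π/1.58 = 1.99 rad/s.
ω_n = ω_d/√(1−ζ²) = 1.99/√0.960 = 2.03 rad/s.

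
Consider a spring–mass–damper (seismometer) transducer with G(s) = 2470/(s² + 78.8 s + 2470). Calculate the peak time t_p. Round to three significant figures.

Comparing the denominator to s² + 2ζω_n s + ω_n²: ω_n = √2470 = 49.7 rad/s, and 2ζω_n = 78.8 so ζ = 78.8/(2·49.7) = 0.793.
ω_d = 49.7·√(1 − 0.793²) = 30.3 rad/s. Then t_p = π/ω_d = 0.104 s.

t_p ≈ 0.104 s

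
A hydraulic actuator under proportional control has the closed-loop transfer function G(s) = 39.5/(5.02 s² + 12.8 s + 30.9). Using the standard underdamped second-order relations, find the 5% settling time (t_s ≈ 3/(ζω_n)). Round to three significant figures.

t_s ≈ 2.35 s

Dividing through by 5.02: denominator becomes s² + 2.550 s + 6.155.
So ω_n = √6.155 = 2.48 rad/s and ζ = 2.550/(2·2.48) = 0.514.
t_s ≈ 3/(ζω_n) = 2.35 s.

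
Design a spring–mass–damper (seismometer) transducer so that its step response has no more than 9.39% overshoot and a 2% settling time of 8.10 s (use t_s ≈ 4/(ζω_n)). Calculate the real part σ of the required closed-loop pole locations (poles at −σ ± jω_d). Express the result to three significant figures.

σ ≈ 0.494

The settling-time spec alone fixes σ = ζω_n = 4/t_s = 4/8.10 = 0.494.
(Overshoot then fixes ζ = 0.602 and hence ω_d = σ·√(1−ζ²)/ζ = 0.656 rad/s.)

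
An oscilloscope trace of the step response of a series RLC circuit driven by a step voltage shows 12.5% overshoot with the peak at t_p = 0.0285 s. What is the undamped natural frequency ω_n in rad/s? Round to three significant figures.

ζ from %OS: ζ = |ln 0.125|/√(π²+ln²0.125) = 0.552.
From t_p = π/ω_d, ω_d = π/0.0285 = 110 rad/s, so ω_n = ω_d/√(1−ζ²) = 132 rad/s.

ω_n ≈ 132 rad/s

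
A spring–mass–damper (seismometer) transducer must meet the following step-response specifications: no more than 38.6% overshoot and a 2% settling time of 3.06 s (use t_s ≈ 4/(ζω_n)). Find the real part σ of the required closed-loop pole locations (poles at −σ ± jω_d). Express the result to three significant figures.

The settling-time spec alone fixes σ = ζω_n = 4/t_s = 4/3.06 = 1.31.
(Overshoot then fixes ζ = 0.290 and hence ω_d = σ·√(1−ζ²)/ζ = 4.31 rad/s.)

σ ≈ 1.31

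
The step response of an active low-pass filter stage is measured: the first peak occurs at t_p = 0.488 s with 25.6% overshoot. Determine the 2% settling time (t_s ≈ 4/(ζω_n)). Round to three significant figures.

t_s ≈ 1.43 s

ζ from %OS: ζ = |ln 0.256|/√(π²+ln²0.256) = 0.398.
t_p = π/ω_d ⇒ ω_d = 6.44 rad/s; then ω_n = ω_d/√(1−ζ²) = 7.02 rad/s.
t_s ≈ 4/(ζω_n) = 4/(0.398·7.02) = 1.43 s.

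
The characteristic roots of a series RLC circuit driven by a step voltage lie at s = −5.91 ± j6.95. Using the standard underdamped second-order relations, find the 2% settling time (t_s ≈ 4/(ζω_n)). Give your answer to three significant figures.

t_s ≈ 0.677 s

For poles at −σ ± jω_d, ζω_n = σ = 5.91, so t_s ≈ 4/σ = 0.677 s.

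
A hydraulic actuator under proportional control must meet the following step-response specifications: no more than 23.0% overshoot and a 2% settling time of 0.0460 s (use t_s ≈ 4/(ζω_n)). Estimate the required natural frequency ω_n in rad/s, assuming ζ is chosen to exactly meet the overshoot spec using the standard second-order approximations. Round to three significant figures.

ω_n ≈ 205 rad/s

Inverting the overshoot relation: ζ = |ln 0.230|/√(π² + ln²0.230) = 0.424.
Then ω_n = 4/(ζ t_s) = 4/(0.424 × 0.0460) = 205 rad/s.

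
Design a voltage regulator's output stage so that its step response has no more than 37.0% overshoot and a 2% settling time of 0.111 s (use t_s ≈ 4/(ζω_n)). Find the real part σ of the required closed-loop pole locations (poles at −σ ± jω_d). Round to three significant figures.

The settling-time spec alone fixes σ = ζω_n = 4/t_s = 4/0.111 = 36.0.
(Overshoot then fixes ζ = 0.302 and hence ω_d = σ·√(1−ζ²)/ζ = 114 rad/s.)

σ ≈ 36.0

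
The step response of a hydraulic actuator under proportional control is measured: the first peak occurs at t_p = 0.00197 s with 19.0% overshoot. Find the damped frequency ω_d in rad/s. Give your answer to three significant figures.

ω_d ≈ 1590 rad/s

t_p = π/ω_d, so ω_d = π/0.00197 = 1590 rad/s.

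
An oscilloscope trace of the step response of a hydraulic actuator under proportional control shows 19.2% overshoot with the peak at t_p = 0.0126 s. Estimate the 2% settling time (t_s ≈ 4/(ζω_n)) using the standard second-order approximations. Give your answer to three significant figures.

ζ from %OS: ζ = |ln 0.192|/√(π²+ln²0.192) = 0.465.
From t_p = π/ω_d, ω_d = π/0.0126 = 249 rad/s, so ω_n = ω_d/√(1−ζ²) = 282 rad/s.
t_s ≈ 4/(ζω_n) = 4/(0.465·282) = 0.0305 s.

t_s ≈ 0.0305 s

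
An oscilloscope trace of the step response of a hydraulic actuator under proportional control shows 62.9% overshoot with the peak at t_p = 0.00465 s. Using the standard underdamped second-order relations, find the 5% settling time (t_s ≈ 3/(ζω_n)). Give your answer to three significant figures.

The overshoot fixes ζ = −ln(OS)/√(π²+ln²(OS)) = 0.146.
t_p = π/ω_d ⇒ ω_d = 676 rad/s; then ω_n = ω_d/√(1−ζ²) = 683 rad/s.
t_s ≈ 3/(ζω_n) = 3/(0.146·683) = 0.0301 s.

t_s ≈ 0.0301 s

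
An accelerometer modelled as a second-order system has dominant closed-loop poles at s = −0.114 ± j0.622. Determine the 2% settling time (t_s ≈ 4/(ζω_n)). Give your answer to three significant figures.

t_s ≈ 35.1 s

For poles at −σ ± jω_d, ζω_n = σ = 0.114, so t_s ≈ 4/σ = 35.1 s.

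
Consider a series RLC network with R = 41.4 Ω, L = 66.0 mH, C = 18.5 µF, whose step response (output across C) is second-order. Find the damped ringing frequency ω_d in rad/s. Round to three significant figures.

ω_d ≈ 849 rad/s

For a series RLC circuit (capacitor voltage as output), ω_n = 1/√(LC) = 1/√(66.0 mH · 18.5 µF) = 905 rad/s.
ζ = (R/2)·√(C/L) = (41.4/2)·√(18.5 µF/66.0 mH) = 0.347.
The damped frequency ω_d = ω_n√(1−ζ²) = 849 rad/s.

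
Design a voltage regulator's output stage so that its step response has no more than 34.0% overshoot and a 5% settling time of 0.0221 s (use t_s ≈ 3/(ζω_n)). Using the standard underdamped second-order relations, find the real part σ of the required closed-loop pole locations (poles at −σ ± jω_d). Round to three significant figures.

σ ≈ 136

The settling-time spec alone fixes σ = ζω_n = 3/t_s = 3/0.0221 = 136.
(Overshoot then fixes ζ = 0.325 and hence ω_d = σ·√(1−ζ²)/ζ = 395 rad/s.)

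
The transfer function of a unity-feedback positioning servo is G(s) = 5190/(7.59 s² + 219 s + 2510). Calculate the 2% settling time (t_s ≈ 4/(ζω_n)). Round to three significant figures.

Dividing through by 7.59: denominator becomes s² + 28.85 s + 330.7.
So ω_n = √330.7 = 18.2 rad/s and ζ = 28.85/(2·18.2) = 0.793.
t_s ≈ 4/(ζω_n) = 0.277 s.

t_s ≈ 0.277 s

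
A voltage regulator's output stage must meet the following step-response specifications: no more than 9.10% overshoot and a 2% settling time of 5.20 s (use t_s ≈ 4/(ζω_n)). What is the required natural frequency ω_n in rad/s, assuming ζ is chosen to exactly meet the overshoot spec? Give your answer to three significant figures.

ω_n ≈ 1.27 rad/s

Inverting the overshoot relation: ζ = |ln 0.0910|/√(π² + ln²0.0910) = 0.607.
Then ω_n = 4/(ζ t_s) = 4/(0.607 × 5.20) = 1.27 rad/s.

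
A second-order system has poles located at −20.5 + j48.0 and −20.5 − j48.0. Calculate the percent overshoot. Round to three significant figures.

The poles are at −σ ± jω_d with σ = 20.5 and ω_d = 48.0, so ω_n = √(σ²+ω_d²) = 52.2 rad/s and ζ = σ/ω_n = 0.393.
%OS = 100·exp(−πζ/√(1−ζ²)) = 26.1%.

%OS ≈ 26.1%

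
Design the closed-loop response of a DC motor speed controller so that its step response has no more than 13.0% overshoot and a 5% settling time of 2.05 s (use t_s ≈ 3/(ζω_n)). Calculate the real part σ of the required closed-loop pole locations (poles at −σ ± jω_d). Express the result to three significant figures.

σ ≈ 1.46

The settling-time spec alone fixes σ = ζω_n = 3/t_s = 3/2.05 = 1.46.
(Overshoot then fixes ζ = 0.545 and hence ω_d = σ·√(1−ζ²)/ζ = 2.25 rad/s.)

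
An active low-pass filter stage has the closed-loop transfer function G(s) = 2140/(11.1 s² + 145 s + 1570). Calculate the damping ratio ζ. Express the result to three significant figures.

Dividing through by 11.1: denominator becomes s² + 13.06 s + 141.4.
So ω_n = √141.4 = 11.9 rad/s and ζ = 13.06/(2·11.9) = 0.549.

ζ ≈ 0.549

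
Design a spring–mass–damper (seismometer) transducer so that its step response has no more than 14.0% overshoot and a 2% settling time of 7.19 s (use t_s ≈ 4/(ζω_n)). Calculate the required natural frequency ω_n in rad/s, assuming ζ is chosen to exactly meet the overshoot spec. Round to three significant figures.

ω_n ≈ 1.05 rad/s

From %OS = 100·exp(−πζ/√(1−ζ²)), invert to get ζ = −ln(OS)/√(π² + ln²(OS)) with OS = 0.140.
−ln 0.140 = 1.966, so ζ = 1.966/√(π² + 3.866) = 0.531.
From t_s ≈ 4/(ζω_n): ω_n = 4/(ζ·t_s) = 4/(0.531·7.19) = 1.05 rad/s.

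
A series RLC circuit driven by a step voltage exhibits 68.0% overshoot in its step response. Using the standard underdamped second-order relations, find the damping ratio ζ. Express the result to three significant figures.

From %OS = 100·exp(−πζ/√(1−ζ²)), invert to get ζ = −ln(OS)/√(π² + ln²(OS)) with OS = 0.680.
−ln 0.680 = 0.3857, so ζ = 0.3857/√(π² + 0.1487) = 0.122.

ζ ≈ 0.122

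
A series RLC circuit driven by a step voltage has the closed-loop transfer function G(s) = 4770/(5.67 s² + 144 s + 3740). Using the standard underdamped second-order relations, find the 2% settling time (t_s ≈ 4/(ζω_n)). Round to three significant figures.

Dividing through by 5.67: denominator becomes s² + 25.40 s + 659.6.
So ω_n = √659.6 = 25.7 rad/s and ζ = 25.40/(2·25.7) = 0.494.
t_s ≈ 4/(ζω_n) = 0.315 s.

t_s ≈ 0.315 s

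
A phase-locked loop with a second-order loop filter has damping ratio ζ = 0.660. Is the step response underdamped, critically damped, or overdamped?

Since ζ = 0.660 < 1, the system is underdamped.

underdamped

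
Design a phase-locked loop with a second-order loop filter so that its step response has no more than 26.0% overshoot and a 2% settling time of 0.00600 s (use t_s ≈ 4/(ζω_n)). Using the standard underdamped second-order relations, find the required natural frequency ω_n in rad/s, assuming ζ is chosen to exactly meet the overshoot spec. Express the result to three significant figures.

ζ = −ln(OS)/√(π² + (ln OS)²). With OS = 0.260, ln OS = −1.347 and ζ = 1.347/3.418 = 0.394.
From t_s ≈ 4/(ζω_n): ω_n = 4/(ζ·t_s) = 4/(0.394·0.00600) = 1690 rad/s.

ω_n ≈ 1690 rad/s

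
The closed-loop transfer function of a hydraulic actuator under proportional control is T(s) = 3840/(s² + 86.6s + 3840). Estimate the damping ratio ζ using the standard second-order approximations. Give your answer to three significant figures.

ω_n = √3840 = 62.0 rad/s; ζ = 86.6/(2·62.0) = 0.699.

ζ ≈ 0.699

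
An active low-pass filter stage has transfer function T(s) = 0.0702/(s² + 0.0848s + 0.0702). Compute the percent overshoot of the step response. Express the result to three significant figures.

ω_n = √0.0702 = 0.265 rad/s; ζ = 0.0848/(2·0.265) = 0.160.
%OS = 100·exp(−πζ/√(1−ζ²)) = 60.1%.

%OS ≈ 60.1%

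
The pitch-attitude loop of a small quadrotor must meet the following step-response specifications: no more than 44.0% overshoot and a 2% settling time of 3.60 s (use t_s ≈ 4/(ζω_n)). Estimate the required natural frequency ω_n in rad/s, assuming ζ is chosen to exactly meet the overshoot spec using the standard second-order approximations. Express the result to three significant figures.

Inverting the overshoot relation: ζ = |ln 0.440|/√(π² + ln²0.440) = 0.253.
Then ω_n = 4/(ζ t_s) = 4/(0.253 × 3.60) = 4.39 rad/s.

ω_n ≈ 4.39 rad/s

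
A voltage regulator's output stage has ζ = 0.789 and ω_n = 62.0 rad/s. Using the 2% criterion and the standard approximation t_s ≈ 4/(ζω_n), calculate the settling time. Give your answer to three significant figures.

t_s ≈ 4/(ζω_n) = 4/(0.789 × 62.0) = 0.0818 s.

t_s ≈ 0.0818 s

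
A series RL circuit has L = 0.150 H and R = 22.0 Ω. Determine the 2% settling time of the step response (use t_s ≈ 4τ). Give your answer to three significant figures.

t_s ≈ 0.0273 s

τ = L/R = 0.150/22.0 = 0.00682 s.
t_s ≈ 4τ = 0.0273 s.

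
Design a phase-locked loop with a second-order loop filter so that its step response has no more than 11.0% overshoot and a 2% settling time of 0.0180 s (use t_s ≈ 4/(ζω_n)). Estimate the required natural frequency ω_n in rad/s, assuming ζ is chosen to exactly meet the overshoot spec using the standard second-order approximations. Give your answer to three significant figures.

ζ = −ln(OS)/√(π² + (ln OS)²). With OS = 0.110, ln OS = −2.207 and ζ = 2.207/3.839 = 0.575.
From t_s ≈ 4/(ζω_n): ω_n = 4/(ζ·t_s) = 4/(0.575·0.0180) = 387 rad/s.

ω_n ≈ 387 rad/s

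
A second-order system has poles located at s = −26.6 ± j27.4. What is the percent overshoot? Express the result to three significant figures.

The poles are at −σ ± jω_d with σ = 26.6 and ω_d = 27.4, so ω_n = √(σ²+ω_d²) = 38.2 rad/s and ζ = σ/ω_n = 0.697.
%OS = 100 e^{−πζ/√(1−ζ²)} with ζ = 0.697 gives 4.74%.

%OS ≈ 4.74%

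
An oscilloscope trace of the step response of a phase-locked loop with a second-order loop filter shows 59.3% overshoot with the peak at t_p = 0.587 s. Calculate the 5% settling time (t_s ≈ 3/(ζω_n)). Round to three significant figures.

t_s ≈ 3.37 s

ζ from %OS: ζ = |ln 0.593|/√(π²+ln²0.593) = 0.164.
From t_p = π/ω_d, ω_d = π/0.587 = 5.35 rad/s, so ω_n = ω_d/√(1−ζ²) = 5.43 rad/s.
t_s ≈ 3/(ζω_n) = 3/(0.164·5.43) = 3.37 s.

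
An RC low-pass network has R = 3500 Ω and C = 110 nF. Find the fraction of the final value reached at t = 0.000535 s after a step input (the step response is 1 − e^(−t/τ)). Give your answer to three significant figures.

τ = RC = 3500 × 110 nF = 0.000385 s.
y(t)/y_∞ = 1 − e^(−t/τ) = 1 − e^(−0.000535/0.000385) = 1 − e^(−1.39) = 0.751.

y/y_∞ ≈ 0.751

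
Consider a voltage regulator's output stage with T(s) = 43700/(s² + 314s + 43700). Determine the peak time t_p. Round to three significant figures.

ω_n = √43700 = 209 rad/s; ζ = 314/(2·209) = 0.751.
ω_d = ω_n√(1−ζ²) = 138 rad/s. Then t_p = π/ω_d = 0.0228 s.

t_p ≈ 0.0228 s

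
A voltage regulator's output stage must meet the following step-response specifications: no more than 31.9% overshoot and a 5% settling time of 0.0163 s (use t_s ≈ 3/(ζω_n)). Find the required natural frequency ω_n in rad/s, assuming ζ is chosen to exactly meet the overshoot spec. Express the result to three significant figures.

ω_n ≈ 538 rad/s

ζ = −ln(OS)/√(π² + (ln OS)²). With OS = 0.319, ln OS = −1.143 and ζ = 1.143/3.343 = 0.342.
Then ω_n = 3/(ζ t_s) = 3/(0.342 × 0.0163) = 538 rad/s.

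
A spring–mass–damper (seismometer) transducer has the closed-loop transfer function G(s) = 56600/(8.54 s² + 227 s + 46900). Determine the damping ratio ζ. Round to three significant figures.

ζ ≈ 0.179

Dividing through by 8.54: denominator becomes s² + 26.58 s + 5492.
So ω_n = √5492 = 74.1 rad/s and ζ = 26.58/(2·74.1) = 0.179.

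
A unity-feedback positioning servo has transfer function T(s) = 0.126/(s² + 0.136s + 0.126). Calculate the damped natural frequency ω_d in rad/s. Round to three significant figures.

ω_d ≈ 0.348 rad/s

ω_n = √0.126 = 0.355 rad/s; ζ = 0.136/(2·0.355) = 0.192.
The damped frequency ω_d = ω_n√(1−ζ²) = 0.348 rad/s.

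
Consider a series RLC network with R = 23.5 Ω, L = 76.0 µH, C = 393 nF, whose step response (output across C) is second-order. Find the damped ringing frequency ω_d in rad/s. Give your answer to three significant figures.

ω_d ≈ 97900 rad/s

For a series RLC circuit (capacitor voltage as output), ω_n = 1/√(LC) = 1/√(76.0 µH · 393 nF) = 183000 rad/s.
ζ = (R/2)·√(C/L) = (23.5/2)·√(393 nF/76.0 µH) = 0.845.
ω_d = ω_n√(1−ζ²) = 97900 rad/s.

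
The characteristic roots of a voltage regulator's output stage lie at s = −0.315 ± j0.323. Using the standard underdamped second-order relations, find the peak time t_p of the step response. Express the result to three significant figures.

t_p ≈ 9.73 s

t_p = π/ω_d with ω_d = 0.323 (the imaginary part), so t_p = 9.73 s.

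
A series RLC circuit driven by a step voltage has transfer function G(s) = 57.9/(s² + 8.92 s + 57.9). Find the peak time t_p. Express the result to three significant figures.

t_p ≈ 0.510 s

Matching coefficients with s² + 2ζω_n s + ω_n² gives ω_n² = 57.9 ⇒ ω_n = 7.61 rad/s, and ζ = 8.92/(2ω_n) = 0.586.
The damped frequency ω_d = ω_n√(1−ζ²) = 6.17 rad/s. Then t_p = π/ω_d = 0.510 s.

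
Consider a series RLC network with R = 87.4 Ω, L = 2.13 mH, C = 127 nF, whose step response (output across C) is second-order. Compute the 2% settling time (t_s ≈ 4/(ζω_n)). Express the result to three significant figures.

t_s ≈ 0.000195 s

For a series RLC circuit (capacitor voltage as output), ω_n = 1/√(LC) = 1/√(2.13 mH · 127 nF) = 60800 rad/s.
ζ = (R/2)·√(C/L) = (87.4/2)·√(127 nF/2.13 mH) = 0.337.
t_s ≈ 4/(ζω_n) = 0.000195 s.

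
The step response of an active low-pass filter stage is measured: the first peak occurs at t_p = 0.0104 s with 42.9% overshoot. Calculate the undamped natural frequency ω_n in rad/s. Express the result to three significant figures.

ω_n ≈ 313 rad/s

From the overshoot, ζ = −ln(OS)/√(π²+ln²(OS)) = 0.260.
t_p = π/ω_d ⇒ ω_d = 302 rad/s; then ω_n = ω_d/√(1−ζ²) = 313 rad/s.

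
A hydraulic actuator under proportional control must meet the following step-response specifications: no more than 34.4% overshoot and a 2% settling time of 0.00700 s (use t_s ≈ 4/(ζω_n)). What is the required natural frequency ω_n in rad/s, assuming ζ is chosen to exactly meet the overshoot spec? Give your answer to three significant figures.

ω_n ≈ 1780 rad/s

From %OS = 100·exp(−πζ/√(1−ζ²)), invert to get ζ = −ln(OS)/√(π² + ln²(OS)) with OS = 0.344.
−ln 0.344 = 1.067, so ζ = 1.067/√(π² + 1.139) = 0.322.
Then ω_n = 4/(ζ t_s) = 4/(0.322 × 0.00700) = 1780 rad/s.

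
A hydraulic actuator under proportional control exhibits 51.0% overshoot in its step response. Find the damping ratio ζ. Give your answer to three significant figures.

ζ ≈ 0.210

From %OS = 100·exp(−πζ/√(1−ζ²)), invert to get ζ = −ln(OS)/√(π² + ln²(OS)) with OS = 0.510.
−ln 0.510 = 0.6733, so ζ = 0.6733/√(π² + 0.4534) = 0.210.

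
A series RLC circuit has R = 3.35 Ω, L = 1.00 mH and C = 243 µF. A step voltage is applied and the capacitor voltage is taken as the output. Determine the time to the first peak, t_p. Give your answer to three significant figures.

For a series RLC circuit (capacitor voltage as output), ω_n = 1/√(LC) = 1/√(1.00 mH · 243 µF) = 2030 rad/s.
ζ = (R/2)·√(C/L) = (3.35/2)·√(243 µF/1.00 mH) = 0.826.
ω_d = 2030·√(1 − 0.826²) = 1140 rad/s. t_p = π/ω_d = 0.00275 s.

t_p ≈ 0.00275 s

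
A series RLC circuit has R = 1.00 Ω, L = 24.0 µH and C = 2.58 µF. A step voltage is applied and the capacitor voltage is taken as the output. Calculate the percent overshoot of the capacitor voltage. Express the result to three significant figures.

For a series RLC circuit (capacitor voltage as output), ω_n = 1/√(LC) = 1/√(24.0 µH · 2.58 µF) = 127000 rad/s.
ζ = (R/2)·√(C/L) = (1.00/2)·√(2.58 µF/24.0 µH) = 0.164.
%OS = 100 e^{−πζ/√(1−ζ²)} with ζ = 0.164 gives 59.3%.

%OS ≈ 59.3%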